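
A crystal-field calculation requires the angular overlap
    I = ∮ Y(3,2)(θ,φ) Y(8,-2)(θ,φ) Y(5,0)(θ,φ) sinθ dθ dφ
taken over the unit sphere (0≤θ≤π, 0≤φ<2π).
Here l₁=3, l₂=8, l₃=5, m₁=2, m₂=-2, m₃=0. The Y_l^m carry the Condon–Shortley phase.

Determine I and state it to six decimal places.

Rules hold: Σm=0, L=16 even, 5≤5≤11.
N = 7·17·11 = 1309
Δ = 6!·0!·10!/17! = 1/136136
Racah Σ t=3..3: t=3:−1/518400 = -1/518400
⇒ 3j(3 8 5; 0 0 0)² = 56/2431, sgn +1
Racah Σ t=1..1: t=1:−1/1728000 = -1/1728000
⇒ 3j(3 8 5; 2 -2 0)² = 27/2431, sgn +1
4πI² = N·(3j₀)²·(3jₘ)² = 10584/31603
I = +1·√(0.334905/4π) = 0.16325099

0.163251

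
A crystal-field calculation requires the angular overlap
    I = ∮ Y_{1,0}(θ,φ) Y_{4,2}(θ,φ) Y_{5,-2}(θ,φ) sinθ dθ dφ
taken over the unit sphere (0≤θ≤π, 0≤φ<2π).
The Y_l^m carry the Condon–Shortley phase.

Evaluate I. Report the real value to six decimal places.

m-sum 0 ✓  L=10 even ✓  3≤5≤5 ✓
Π(2lᵢ+1) = 3×9×11 = 297
triangle coeff Δ(1,4,5) = 1/495
Σ_t [0,0]: t=0:+1/576 = 1/576
(3j)²=5/99 [(1 4 5; 0 0 0)], sign=-1
Σ_t [0,0]: t=0:+1/1440 = 1/1440
(3j)²=7/165 [(1 4 5; 0 2 -2)], sign=-1
⇒ 4πI² = 7/11
I = (+1)√(7/11/(4π)) = 0.22503380

0.225034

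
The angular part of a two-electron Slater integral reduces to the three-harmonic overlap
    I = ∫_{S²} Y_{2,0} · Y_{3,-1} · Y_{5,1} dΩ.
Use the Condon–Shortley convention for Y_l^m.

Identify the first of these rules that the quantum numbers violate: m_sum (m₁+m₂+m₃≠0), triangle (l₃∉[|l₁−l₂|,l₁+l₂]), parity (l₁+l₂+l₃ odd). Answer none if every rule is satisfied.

azimuthal sum: 0 − 1 + 1 = 0  ✓
1 ≤ 5 ≤ 5 (triangle on l)  ✓
L = 2 + 3 + 5 = 10 (even)  ✓

none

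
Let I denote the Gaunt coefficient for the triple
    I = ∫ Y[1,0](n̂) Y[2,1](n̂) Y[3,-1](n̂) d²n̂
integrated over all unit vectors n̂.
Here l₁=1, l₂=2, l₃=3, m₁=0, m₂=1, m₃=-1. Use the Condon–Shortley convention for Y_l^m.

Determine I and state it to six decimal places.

-0.233597

Checks pass: Σm=0; 6 even; l₃=3∈[1,3].
(2·1+1)(2·2+1)(2·3+1) = 105
Δ: 0! 2! 4! / 7! → 1/105
sum: t=0:+1/4 = 1/4
3j²(1 2 3; 0 0 0) = Δ·Π!·Σ² = 3/35  (sign -1)
sum: t=0:+1/6 = 1/6
3j²(1 2 3; 0 1 -1) = Δ·Π!·Σ² = 8/105  (sign +1)
combine: 4πI² = 105·3/35·8/105 = 24/35
take √, sign -1: I = -0.23359668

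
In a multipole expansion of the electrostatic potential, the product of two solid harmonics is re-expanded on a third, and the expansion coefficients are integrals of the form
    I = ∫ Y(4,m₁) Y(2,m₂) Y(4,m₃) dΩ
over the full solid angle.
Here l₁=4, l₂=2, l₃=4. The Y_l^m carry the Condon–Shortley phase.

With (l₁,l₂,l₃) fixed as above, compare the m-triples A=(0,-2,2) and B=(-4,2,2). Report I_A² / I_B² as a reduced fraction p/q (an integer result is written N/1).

Same 4,2,4: normalisation and zero-m 3j drop out of the ratio.
A: Δ: 2! 6! 2! / 11! → 1/13860; sum: t=0:+1/192 = 1/192; 3j²(4 2 4; 0 -2 2) = Δ·Π!·Σ² = 3/77  (sign +1)
B: Δ: 2! 6! 2! / 11! → 1/13860; sum: t=2:+1/2880 = 1/2880; 3j²(4 2 4; -4 2 2) = Δ·Π!·Σ² = 2/165  (sign +1)
I_A²/I_B² = (3/77)/(2/165) = 45/14

45/14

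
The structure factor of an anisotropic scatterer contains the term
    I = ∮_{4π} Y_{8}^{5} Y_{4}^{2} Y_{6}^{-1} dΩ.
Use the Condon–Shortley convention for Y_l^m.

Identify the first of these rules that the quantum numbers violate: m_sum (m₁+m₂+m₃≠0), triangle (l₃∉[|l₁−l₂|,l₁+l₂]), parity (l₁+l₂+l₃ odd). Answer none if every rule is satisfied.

m_sum

Σmᵢ = 6  ✗
l₃∈[|l₁−l₂|,l₁+l₂]=[4,12], have l₃=6
Σlᵢ = 18 ⇒ even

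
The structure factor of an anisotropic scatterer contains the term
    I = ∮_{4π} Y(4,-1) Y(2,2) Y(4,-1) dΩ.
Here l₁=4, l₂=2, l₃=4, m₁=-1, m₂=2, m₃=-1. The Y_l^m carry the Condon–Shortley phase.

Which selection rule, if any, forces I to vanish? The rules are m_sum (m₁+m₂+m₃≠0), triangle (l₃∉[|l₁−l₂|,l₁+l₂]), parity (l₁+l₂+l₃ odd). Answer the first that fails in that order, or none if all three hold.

none

azimuthal sum: -1 + 2 − 1 = 0  ✓
2 ≤ 4 ≤ 6 (triangle on l)  ✓
L = 4 + 2 + 4 = 10 (even)  ✓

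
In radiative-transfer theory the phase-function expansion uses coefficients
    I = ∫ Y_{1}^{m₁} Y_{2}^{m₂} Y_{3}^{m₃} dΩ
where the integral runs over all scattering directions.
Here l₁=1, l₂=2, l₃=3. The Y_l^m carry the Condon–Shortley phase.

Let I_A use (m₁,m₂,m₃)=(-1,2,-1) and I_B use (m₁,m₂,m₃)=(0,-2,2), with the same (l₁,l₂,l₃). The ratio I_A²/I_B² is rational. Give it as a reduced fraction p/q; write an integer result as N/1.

Shared (l₁,l₂,l₃)=(1,2,3): N and (l;000)² cancel in I_A²/I_B².
A: Δ = 0!·2!·4!/7! = 1/105; Racah Σ t=0..0: t=0:+1/48 = 1/48; ⇒ 3j(1 2 3; -1 2 -1)² = 1/105, sgn +1
B: Δ = 0!·2!·4!/7! = 1/105; Racah Σ t=0..0: t=0:+1/24 = 1/24; ⇒ 3j(1 2 3; 0 -2 2)² = 1/21, sgn -1
I_A²/I_B² = (1/105)/(1/21) = 1/5

1/5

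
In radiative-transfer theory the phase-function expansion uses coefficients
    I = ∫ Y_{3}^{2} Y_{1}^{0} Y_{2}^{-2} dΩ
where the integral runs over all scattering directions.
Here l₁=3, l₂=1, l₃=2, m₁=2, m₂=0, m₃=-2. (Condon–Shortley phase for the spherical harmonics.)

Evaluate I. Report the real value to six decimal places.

0.184674

Checks pass: Σm=0; 6 even; l₃=2∈[2,4].
(2·3+1)(2·1+1)(2·2+1) = 105
Δ: 2! 4! 0! / 7! → 1/105
sum: t=1:−1/4 = -1/4
3j²(3 1 2; 0 0 0) = Δ·Π!·Σ² = 3/35  (sign -1)
sum: t=1:−1/24 = -1/24
3j²(3 1 2; 2 0 -2) = Δ·Π!·Σ² = 1/21  (sign -1)
combine: 4πI² = 105·3/35·1/21 = 3/7
take √, sign +1: I = 0.18467439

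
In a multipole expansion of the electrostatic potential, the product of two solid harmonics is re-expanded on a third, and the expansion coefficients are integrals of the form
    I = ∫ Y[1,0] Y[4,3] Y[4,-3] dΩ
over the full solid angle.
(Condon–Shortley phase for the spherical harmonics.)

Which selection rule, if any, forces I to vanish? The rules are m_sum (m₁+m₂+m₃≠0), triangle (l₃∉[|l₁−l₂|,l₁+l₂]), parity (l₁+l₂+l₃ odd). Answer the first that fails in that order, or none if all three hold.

parity

azimuthal sum: 0 + 3 − 3 = 0  ✓
3 ≤ 4 ≤ 5 (triangle on l)  ✓
L = 1 + 4 + 4 = 9 (odd)  ✗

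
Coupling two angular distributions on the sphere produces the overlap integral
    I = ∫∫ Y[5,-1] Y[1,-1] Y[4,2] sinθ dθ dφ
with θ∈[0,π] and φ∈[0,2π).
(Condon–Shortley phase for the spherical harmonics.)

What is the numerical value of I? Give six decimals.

-0.120286

Rules hold: Σm=0, L=10 even, 4≤4≤6.
N = 11·3·9 = 297
Δ = 2!·8!·0!/11! = 1/495
Racah Σ t=1..1: t=1:−1/576 = -1/576
⇒ 3j(5 1 4; 0 0 0)² = 5/99, sgn -1
Racah Σ t=0..0: t=0:+1/2880 = 1/2880
⇒ 3j(5 1 4; -1 -1 2)² = 2/165, sgn +1
4πI² = N·(3j₀)²·(3jₘ)² = 2/11
I = -1·√(0.181818/4π) = -0.12028562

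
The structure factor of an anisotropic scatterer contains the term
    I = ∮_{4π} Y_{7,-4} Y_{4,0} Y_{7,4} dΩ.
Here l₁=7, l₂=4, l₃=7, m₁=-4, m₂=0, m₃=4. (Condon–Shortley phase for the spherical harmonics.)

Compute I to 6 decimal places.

-0.116089

Rules hold: Σm=0, L=18 even, 3≤7≤11.
N = 15·9·15 = 2025
Δ = 4!·10!·4!/19! = 1/58198140
Racah Σ t=0..4: t=0:+1/17418240 t=1:−1/622080 t=2:+1/230400 t=3:−1/622080 t=4:+1/17418240 = 1/806400
⇒ 3j(7 4 7; 0 0 0)² = 2268/230945, sgn -1
Racah Σ t=1..4: t=1:−1/130636800 t=2:+1/5806080 t=3:−1/2903040 t=4:+1/17418240 = -1/8164800
⇒ 3j(7 4 7; -4 0 4)² = 11264/1322685, sgn +1
4πI² = N·(3j₀)²·(3jₘ)² = 2985984/17631601
I = -1·√(0.169354/4π) = -0.11608950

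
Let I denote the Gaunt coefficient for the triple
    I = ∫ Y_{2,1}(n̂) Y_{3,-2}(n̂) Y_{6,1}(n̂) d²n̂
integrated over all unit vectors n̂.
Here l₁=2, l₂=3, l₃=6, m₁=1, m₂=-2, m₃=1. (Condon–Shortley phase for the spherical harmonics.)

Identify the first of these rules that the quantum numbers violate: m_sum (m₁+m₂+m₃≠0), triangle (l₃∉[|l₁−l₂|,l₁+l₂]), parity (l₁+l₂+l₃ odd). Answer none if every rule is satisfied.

triangle

azimuthal sum: 1 − 2 + 1 = 0  ✓
1 ≤ 6 ≤ 5 (triangle on l)  ✗
L = 2 + 3 + 6 = 11 (odd)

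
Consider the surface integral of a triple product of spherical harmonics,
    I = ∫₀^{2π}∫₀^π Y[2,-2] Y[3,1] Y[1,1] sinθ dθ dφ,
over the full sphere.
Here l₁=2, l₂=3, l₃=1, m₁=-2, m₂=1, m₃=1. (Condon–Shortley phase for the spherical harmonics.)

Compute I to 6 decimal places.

-0.082589

Checks pass: Σm=0; 6 even; l₃=1∈[1,5].
(2·2+1)(2·3+1)(2·1+1) = 105
Δ: 4! 0! 2! / 7! → 1/105
sum: t=2:+1/4 = 1/4
3j²(2 3 1; 0 0 0) = Δ·Π!·Σ² = 3/35  (sign -1)
sum: t=4:+1/48 = 1/48
3j²(2 3 1; -2 1 1) = Δ·Π!·Σ² = 1/105  (sign +1)
combine: 4πI² = 105·3/35·1/105 = 3/35
take √, sign -1: I = -0.08258890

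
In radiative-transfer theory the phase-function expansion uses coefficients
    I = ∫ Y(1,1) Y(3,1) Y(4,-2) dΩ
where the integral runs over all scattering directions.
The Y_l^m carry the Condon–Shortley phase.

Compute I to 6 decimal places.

0.238414

Rules hold: Σm=0, L=8 even, 2≤4≤4.
N = 3·7·9 = 189
Δ = 0!·2!·6!/9! = 1/252
Racah Σ t=0..0: t=0:+1/36 = 1/36
⇒ 3j(1 3 4; 0 0 0)² = 4/63, sgn +1
Racah Σ t=0..0: t=0:+1/96 = 1/96
⇒ 3j(1 3 4; 1 1 -2)² = 5/84, sgn +1
4πI² = N·(3j₀)²·(3jₘ)² = 5/7
I = +1·√(0.714286/4π) = 0.23841361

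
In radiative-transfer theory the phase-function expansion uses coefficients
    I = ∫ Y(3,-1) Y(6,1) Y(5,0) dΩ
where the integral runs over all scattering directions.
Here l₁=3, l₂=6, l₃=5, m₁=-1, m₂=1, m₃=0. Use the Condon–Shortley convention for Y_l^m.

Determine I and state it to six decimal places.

Rules hold: Σm=0, L=14 even, 3≤5≤9.
N = 7·13·11 = 1001
Δ = 4!·2!·8!/15! = 1/675675
Racah Σ t=1..3: t=1:−1/8640 t=2:+1/2304 t=3:−1/8640 = 7/34560
⇒ 3j(3 6 5; 0 0 0)² = 7/429, sgn -1
Racah Σ t=2..4: t=2:+1/5760 t=3:−1/3456 t=4:+1/34560 = -1/11520
⇒ 3j(3 6 5; -1 1 0)² = 2/429, sgn +1
4πI² = N·(3j₀)²·(3jₘ)² = 98/1287
I = -1·√(0.0761461/4π) = -0.07784287

-0.077843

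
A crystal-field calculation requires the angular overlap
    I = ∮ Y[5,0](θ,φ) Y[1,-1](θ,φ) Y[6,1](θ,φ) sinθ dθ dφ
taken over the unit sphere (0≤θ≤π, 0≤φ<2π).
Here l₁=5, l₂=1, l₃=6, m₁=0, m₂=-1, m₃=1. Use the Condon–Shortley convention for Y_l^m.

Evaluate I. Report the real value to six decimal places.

-0.187239

m-sum 0 ✓  L=12 even ✓  4≤6≤6 ✓
Π(2lᵢ+1) = 11×3×13 = 429
triangle coeff Δ(5,1,6) = 1/858
Σ_t [0,0]: t=0:+1/14400 = 1/14400
(3j)²=6/143 [(5 1 6; 0 0 0)], sign=+1
Σ_t [0,0]: t=0:+1/28800 = 1/28800
(3j)²=7/286 [(5 1 6; 0 -1 1)], sign=-1
⇒ 4πI² = 63/143
I = (-1)√(63/143/(4π)) = -0.18723944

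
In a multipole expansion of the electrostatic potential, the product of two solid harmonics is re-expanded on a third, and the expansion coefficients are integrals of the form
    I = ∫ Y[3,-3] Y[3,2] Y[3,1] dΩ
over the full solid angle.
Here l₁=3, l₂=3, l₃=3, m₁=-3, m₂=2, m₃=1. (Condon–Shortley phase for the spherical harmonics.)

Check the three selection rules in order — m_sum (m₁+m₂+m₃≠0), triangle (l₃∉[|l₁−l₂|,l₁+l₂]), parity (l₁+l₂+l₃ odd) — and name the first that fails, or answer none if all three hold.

Σmᵢ = 0  ✓
l₃∈[|l₁−l₂|,l₁+l₂]=[0,6], have l₃=3  ✓
Σlᵢ = 9 ⇒ odd  ✗

parity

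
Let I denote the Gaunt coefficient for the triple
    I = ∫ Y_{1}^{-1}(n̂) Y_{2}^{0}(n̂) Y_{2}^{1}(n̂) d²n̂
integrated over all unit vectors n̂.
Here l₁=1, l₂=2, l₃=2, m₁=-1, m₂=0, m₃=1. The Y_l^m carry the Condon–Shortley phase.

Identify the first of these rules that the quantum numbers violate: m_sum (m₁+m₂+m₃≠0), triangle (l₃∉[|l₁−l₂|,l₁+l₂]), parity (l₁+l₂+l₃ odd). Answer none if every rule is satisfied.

azimuthal sum: -1 + 0 + 1 = 0  ✓
1 ≤ 2 ≤ 3 (triangle on l)  ✓
L = 1 + 2 + 2 = 5 (odd)  ✗

parity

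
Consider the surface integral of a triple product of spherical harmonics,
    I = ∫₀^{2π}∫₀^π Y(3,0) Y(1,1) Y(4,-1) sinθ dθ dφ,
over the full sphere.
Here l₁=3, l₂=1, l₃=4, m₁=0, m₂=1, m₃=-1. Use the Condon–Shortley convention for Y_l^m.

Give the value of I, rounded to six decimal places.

-0.194664

Checks pass: Σm=0; 8 even; l₃=4∈[2,4].
(2·3+1)(2·1+1)(2·4+1) = 189
Δ: 0! 6! 2! / 9! → 1/252
sum: t=0:+1/36 = 1/36
3j²(3 1 4; 0 0 0) = Δ·Π!·Σ² = 4/63  (sign +1)
sum: t=0:+1/72 = 1/72
3j²(3 1 4; 0 1 -1) = Δ·Π!·Σ² = 5/126  (sign -1)
combine: 4πI² = 189·4/63·5/126 = 10/21
take √, sign -1: I = -0.19466390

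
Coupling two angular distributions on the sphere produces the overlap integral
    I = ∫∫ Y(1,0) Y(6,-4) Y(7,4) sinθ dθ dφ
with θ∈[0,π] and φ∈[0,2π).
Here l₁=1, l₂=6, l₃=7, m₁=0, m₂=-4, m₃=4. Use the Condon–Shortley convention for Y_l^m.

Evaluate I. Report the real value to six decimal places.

m-sum 0 ✓  L=14 even ✓  5≤7≤7 ✓
Π(2lᵢ+1) = 3×13×15 = 585
triangle coeff Δ(1,6,7) = 1/1365
Σ_t [0,0]: t=0:+1/518400 = 1/518400
(3j)²=7/195 [(1 6 7; 0 0 0)], sign=-1
Σ_t [0,0]: t=0:+1/7257600 = 1/7257600
(3j)²=11/455 [(1 6 7; 0 -4 4)], sign=-1
⇒ 4πI² = 33/65
I = (+1)√(33/65/(4π)) = 0.20099968

0.201000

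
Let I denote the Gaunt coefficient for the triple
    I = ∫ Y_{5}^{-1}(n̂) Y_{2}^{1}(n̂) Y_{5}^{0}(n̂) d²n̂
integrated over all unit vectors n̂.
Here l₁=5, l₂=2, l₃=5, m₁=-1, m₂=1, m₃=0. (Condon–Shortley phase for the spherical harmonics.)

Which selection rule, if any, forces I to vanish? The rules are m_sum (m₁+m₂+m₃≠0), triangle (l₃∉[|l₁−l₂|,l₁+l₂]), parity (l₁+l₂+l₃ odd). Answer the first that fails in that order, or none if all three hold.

none

Σmᵢ = 0  ✓
l₃∈[|l₁−l₂|,l₁+l₂]=[3,7], have l₃=5  ✓
Σlᵢ = 12 ⇒ even  ✓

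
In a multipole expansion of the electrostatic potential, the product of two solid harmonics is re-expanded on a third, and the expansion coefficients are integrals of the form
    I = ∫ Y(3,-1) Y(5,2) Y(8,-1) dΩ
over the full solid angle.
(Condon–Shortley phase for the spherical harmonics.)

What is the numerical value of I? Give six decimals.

Checks pass: Σm=0; 16 even; l₃=8∈[2,8].
(2·3+1)(2·5+1)(2·8+1) = 1309
Δ: 0! 6! 10! / 17! → 1/136136
sum: t=0:+1/518400 = 1/518400
3j²(3 5 8; 0 0 0) = Δ·Π!·Σ² = 56/2431  (sign +1)
sum: t=0:+1/1451520 = 1/1451520
3j²(3 5 8; -1 2 -1) = Δ·Π!·Σ² = 45/4862  (sign -1)
combine: 4πI² = 1309·56/2431·45/4862 = 8820/31603
take √, sign -1: I = -0.14902708

-0.149027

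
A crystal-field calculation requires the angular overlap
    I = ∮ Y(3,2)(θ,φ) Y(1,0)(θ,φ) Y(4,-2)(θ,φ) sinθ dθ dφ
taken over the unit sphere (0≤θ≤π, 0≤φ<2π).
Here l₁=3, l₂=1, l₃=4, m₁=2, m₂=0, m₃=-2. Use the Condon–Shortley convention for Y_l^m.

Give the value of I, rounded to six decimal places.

0.213244

m-sum 0 ✓  L=8 even ✓  2≤4≤4 ✓
Π(2lᵢ+1) = 7×3×9 = 189
triangle coeff Δ(3,1,4) = 1/252
Σ_t [0,0]: t=0:+1/36 = 1/36
(3j)²=4/63 [(3 1 4; 0 0 0)], sign=+1
Σ_t [0,0]: t=0:+1/120 = 1/120
(3j)²=1/21 [(3 1 4; 2 0 -2)], sign=+1
⇒ 4πI² = 4/7
I = (+1)√(4/7/(4π)) = 0.21324362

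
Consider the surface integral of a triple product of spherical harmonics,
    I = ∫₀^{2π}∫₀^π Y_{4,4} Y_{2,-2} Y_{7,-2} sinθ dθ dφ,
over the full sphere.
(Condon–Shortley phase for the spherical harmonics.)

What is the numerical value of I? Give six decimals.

0.000000

|4−2|≤7≤4+2 violated ⇒ I = 0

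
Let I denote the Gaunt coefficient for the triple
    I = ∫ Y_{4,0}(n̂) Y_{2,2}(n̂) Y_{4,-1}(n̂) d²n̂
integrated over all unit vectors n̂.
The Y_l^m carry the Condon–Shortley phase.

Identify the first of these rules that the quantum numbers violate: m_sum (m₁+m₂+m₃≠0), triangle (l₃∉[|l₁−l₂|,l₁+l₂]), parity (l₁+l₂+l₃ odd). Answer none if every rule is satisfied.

azimuthal sum: 0 + 2 − 1 = 1  ✗
2 ≤ 4 ≤ 6 (triangle on l)
L = 4 + 2 + 4 = 10 (even)

m_sum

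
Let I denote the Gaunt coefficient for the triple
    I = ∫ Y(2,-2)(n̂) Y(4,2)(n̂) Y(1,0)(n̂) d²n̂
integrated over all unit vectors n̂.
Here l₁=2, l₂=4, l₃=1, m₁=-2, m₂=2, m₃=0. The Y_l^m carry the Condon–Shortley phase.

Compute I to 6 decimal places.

0.000000

|2−4|≤1≤2+4 violated ⇒ I = 0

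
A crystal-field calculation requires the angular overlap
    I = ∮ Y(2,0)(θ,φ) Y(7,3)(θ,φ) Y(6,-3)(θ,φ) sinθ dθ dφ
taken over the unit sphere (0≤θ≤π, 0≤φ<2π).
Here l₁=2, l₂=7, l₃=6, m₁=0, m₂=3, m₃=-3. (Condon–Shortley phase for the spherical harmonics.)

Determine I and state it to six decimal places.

L=15 odd ⇒ parity kills the (l;000) factor ⇒ I = 0

0.000000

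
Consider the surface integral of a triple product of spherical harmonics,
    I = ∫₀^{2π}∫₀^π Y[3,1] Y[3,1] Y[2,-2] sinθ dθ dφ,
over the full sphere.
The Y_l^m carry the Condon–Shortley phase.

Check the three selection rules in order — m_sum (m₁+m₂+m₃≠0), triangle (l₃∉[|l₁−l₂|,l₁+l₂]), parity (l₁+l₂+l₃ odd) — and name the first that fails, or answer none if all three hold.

Σmᵢ = 0  ✓
l₃∈[|l₁−l₂|,l₁+l₂]=[0,6], have l₃=2  ✓
Σlᵢ = 8 ⇒ even  ✓

none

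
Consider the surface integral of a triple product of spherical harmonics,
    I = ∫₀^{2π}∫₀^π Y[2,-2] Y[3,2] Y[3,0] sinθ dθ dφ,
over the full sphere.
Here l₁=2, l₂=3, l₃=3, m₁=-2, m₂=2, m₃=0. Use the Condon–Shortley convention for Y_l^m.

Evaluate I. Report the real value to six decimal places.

Checks pass: Σm=0; 8 even; l₃=3∈[1,5].
(2·2+1)(2·3+1)(2·3+1) = 245
Δ: 2! 2! 4! / 9! → 1/3780
sum: t=0:+1/24 t=1:−1/4 t=2:+1/24 = -1/6
3j²(2 3 3; 0 0 0) = Δ·Π!·Σ² = 4/105  (sign +1)
sum: t=2:+1/24 = 1/24
3j²(2 3 3; -2 2 0) = Δ·Π!·Σ² = 1/21  (sign -1)
combine: 4πI² = 245·4/105·1/21 = 4/9
take √, sign -1: I = -0.18806319

-0.188063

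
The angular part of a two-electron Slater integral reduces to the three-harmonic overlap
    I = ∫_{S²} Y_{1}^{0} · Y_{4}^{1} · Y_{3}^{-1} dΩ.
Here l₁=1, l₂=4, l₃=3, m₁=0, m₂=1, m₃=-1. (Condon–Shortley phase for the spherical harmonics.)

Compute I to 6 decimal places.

-0.238414

Rules hold: Σm=0, L=8 even, 3≤3≤5.
N = 3·9·7 = 189
Δ = 2!·0!·6!/9! = 1/252
Racah Σ t=1..1: t=1:−1/36 = -1/36
⇒ 3j(1 4 3; 0 0 0)² = 4/63, sgn +1
Racah Σ t=1..1: t=1:−1/48 = -1/48
⇒ 3j(1 4 3; 0 1 -1)² = 5/84, sgn -1
4πI² = N·(3j₀)²·(3jₘ)² = 5/7
I = -1·√(0.714286/4π) = -0.23841361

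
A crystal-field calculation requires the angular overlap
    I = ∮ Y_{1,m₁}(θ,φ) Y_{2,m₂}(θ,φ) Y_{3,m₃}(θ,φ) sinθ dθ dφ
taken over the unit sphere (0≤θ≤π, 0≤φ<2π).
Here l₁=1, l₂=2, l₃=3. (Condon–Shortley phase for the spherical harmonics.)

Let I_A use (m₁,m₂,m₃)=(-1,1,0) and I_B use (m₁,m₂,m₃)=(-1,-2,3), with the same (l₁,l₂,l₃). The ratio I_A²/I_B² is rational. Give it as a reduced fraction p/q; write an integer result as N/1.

l's match ⇒ only the (l;m) 3-j factors differ between A and B.
A: triangle coeff Δ(1,2,3) = 1/105; Σ_t [0,0]: t=0:+1/12 = 1/12; (3j)²=1/35 [(1 2 3; -1 1 0)], sign=-1
B: triangle coeff Δ(1,2,3) = 1/105; Σ_t [0,0]: t=0:+1/48 = 1/48; (3j)²=1/7 [(1 2 3; -1 -2 3)], sign=+1
I_A²/I_B² = (1/35)/(1/7) = 1/5

1/5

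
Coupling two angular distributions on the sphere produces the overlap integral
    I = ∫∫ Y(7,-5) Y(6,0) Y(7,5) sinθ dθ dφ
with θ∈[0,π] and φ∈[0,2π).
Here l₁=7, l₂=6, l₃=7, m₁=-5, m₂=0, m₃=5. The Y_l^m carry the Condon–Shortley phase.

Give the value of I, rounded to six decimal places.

-0.030278

Checks pass: Σm=0; 20 even; l₃=7∈[1,13].
(2·7+1)(2·6+1)(2·7+1) = 2925
Δ: 6! 8! 6! / 21! → 1/2444321880
sum: t=0:+1/2612736000 t=1:−1/20736000 t=2:+1/1658880 t=3:−1/746496 t=4:+1/1658880 t=5:−1/20736000 t=6:+1/2612736000 = -1/4354560
3j²(7 6 7; 0 0 0) = Δ·Π!·Σ² = 1000/138567  (sign +1)
sum: t=4:+1/92897280 t=5:−1/72576000 t=6:+1/746496000 = -1/597196800
3j²(7 6 7; -5 0 5) = Δ·Π!·Σ² = 55/100776  (sign -1)
combine: 4πI² = 2925·1000/138567·55/100776 = 15625/1356277
take √, sign -1: I = -0.03027826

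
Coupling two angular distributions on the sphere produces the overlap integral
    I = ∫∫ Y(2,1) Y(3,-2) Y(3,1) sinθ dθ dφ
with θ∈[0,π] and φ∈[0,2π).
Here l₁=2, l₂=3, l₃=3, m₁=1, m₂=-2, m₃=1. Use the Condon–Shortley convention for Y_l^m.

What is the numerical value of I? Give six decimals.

Checks pass: Σm=0; 8 even; l₃=3∈[1,5].
(2·2+1)(2·3+1)(2·3+1) = 245
Δ: 2! 2! 4! / 9! → 1/3780
sum: t=0:+1/24 t=1:−1/4 t=2:+1/24 = -1/6
3j²(2 3 3; 0 0 0) = Δ·Π!·Σ² = 4/105  (sign +1)
sum: t=0:+1/12 t=1:−1/48 = 1/16
3j²(2 3 3; 1 -2 1) = Δ·Π!·Σ² = 1/28  (sign +1)
combine: 4πI² = 245·4/105·1/28 = 1/3
take √, sign +1: I = 0.16286750

0.162868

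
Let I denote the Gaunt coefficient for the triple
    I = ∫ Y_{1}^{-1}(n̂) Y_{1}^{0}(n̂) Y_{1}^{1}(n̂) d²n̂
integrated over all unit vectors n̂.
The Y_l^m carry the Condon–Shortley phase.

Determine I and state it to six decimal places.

0.000000

L=3 odd ⇒ parity kills the (l;000) factor ⇒ I = 0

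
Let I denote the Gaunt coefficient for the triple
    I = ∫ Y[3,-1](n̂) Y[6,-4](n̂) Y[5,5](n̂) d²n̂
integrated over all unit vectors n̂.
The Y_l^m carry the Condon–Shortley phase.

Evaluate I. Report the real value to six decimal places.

-0.152880

m-sum 0 ✓  L=14 even ✓  3≤5≤9 ✓
Π(2lᵢ+1) = 7×13×11 = 1001
triangle coeff Δ(3,6,5) = 1/675675
Σ_t [1,3]: t=1:−1/8640 t=2:+1/2304 t=3:−1/8640 = 7/34560
(3j)²=7/429 [(3 6 5; 0 0 0)], sign=-1
Σ_t [2,2]: t=2:+1/322560 = 1/322560
(3j)²=18/1001 [(3 6 5; -1 -4 5)], sign=+1
⇒ 4πI² = 42/143
I = (-1)√(42/143/(4π)) = -0.15288036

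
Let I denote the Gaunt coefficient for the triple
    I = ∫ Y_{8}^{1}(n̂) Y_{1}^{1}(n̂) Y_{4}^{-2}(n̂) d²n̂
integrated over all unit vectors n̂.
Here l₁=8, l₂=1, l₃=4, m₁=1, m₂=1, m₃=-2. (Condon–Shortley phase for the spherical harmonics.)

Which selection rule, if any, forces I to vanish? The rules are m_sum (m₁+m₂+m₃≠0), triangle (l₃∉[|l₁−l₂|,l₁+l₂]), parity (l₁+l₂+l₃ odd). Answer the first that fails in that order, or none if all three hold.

m₁+m₂+m₃ = 1 + 1 − 2 = 0  ✓
triangle: |8−1|=7 ≤ l₃=4 ≤ 8+1=9  ✗
parity: l₁+l₂+l₃ = 13 is odd

triangle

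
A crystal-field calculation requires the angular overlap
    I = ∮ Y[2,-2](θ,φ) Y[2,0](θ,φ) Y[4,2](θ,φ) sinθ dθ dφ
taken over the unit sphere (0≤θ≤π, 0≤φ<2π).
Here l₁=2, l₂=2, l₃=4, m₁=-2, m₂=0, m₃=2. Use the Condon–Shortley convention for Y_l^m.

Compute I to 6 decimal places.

Rules hold: Σm=0, L=8 even, 0≤4≤4.
N = 5·5·9 = 225
Δ = 0!·4!·4!/9! = 1/630
Racah Σ t=0..0: t=0:+1/16 = 1/16
⇒ 3j(2 2 4; 0 0 0)² = 2/35, sgn +1
Racah Σ t=0..0: t=0:+1/96 = 1/96
⇒ 3j(2 2 4; -2 0 2)² = 1/42, sgn +1
4πI² = N·(3j₀)²·(3jₘ)² = 15/49
I = +1·√(0.306122/4π) = 0.15607835

0.156078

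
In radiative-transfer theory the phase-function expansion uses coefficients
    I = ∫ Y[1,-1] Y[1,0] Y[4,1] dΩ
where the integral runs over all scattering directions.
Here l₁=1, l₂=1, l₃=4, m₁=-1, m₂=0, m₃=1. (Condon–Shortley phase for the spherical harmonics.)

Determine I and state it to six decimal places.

|1−1|≤4≤1+1 violated ⇒ I = 0

0.000000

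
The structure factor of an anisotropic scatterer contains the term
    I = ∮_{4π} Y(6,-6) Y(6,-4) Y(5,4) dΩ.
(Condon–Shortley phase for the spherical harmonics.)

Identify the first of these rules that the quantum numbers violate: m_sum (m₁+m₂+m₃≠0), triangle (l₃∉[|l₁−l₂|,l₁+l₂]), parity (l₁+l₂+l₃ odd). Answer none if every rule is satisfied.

m_sum

Σmᵢ = -6  ✗
l₃∈[|l₁−l₂|,l₁+l₂]=[0,12], have l₃=5
Σlᵢ = 17 ⇒ odd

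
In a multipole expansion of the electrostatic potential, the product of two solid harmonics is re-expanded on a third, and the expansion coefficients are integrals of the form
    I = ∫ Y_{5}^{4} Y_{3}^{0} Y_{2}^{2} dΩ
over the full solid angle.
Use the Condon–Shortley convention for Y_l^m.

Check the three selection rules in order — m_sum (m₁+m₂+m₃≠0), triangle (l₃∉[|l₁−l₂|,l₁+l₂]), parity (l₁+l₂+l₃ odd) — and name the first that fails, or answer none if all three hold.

azimuthal sum: 4 + 0 + 2 = 6  ✗
2 ≤ 2 ≤ 8 (triangle on l)
L = 5 + 3 + 2 = 10 (even)

m_sum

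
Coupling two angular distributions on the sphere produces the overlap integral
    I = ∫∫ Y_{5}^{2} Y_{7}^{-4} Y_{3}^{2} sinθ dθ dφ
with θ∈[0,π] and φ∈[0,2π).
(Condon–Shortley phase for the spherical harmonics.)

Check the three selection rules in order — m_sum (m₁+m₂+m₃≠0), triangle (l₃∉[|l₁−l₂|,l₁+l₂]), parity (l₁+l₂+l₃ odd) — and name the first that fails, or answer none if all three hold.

parity

azimuthal sum: 2 − 4 + 2 = 0  ✓
2 ≤ 3 ≤ 12 (triangle on l)  ✓
L = 5 + 7 + 3 = 15 (odd)  ✗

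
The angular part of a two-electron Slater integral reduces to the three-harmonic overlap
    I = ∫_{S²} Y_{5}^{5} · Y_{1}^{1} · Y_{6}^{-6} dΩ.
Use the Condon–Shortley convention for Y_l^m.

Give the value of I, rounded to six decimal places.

Checks pass: Σm=0; 12 even; l₃=6∈[4,6].
(2·5+1)(2·1+1)(2·6+1) = 429
Δ: 0! 10! 2! / 13! → 1/858
sum: t=0:+1/14400 = 1/14400
3j²(5 1 6; 0 0 0) = Δ·Π!·Σ² = 6/143  (sign +1)
sum: t=0:+1/7257600 = 1/7257600
3j²(5 1 6; 5 1 -6) = Δ·Π!·Σ² = 1/13  (sign +1)
combine: 4πI² = 429·6/143·1/13 = 18/13
take √, sign +1: I = 0.33194004

0.331940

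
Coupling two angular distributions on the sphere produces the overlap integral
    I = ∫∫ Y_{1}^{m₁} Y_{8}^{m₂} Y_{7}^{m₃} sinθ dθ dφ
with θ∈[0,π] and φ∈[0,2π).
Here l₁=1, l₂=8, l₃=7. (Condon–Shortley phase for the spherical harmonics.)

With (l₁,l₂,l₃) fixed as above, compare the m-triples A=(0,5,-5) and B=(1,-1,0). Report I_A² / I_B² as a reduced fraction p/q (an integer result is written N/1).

13/12

Shared (l₁,l₂,l₃)=(1,8,7): N and (l;000)² cancel in I_A²/I_B².
A: Δ = 2!·0!·14!/17! = 1/2040; Racah Σ t=1..1: t=1:−1/958003200 = -1/958003200; ⇒ 3j(1 8 7; 0 5 -5)² = 13/680, sgn -1
B: Δ = 2!·0!·14!/17! = 1/2040; Racah Σ t=0..0: t=0:+1/50803200 = 1/50803200; ⇒ 3j(1 8 7; 1 -1 0)² = 3/170, sgn -1
I_A²/I_B² = (13/680)/(3/170) = 13/12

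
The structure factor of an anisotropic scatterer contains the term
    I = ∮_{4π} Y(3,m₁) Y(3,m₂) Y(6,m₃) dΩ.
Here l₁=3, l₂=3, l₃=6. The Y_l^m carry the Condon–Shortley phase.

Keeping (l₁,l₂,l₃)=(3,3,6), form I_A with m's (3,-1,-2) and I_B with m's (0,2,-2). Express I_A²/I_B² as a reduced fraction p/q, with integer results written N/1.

1/8

Same 3,3,6: normalisation and zero-m 3j drop out of the ratio.
A: Δ: 0! 6! 6! / 13! → 1/12012; sum: t=0:+1/34560 = 1/34560; 3j²(3 3 6; 3 -1 -2) = Δ·Π!·Σ² = 1/429  (sign +1)
B: Δ: 0! 6! 6! / 13! → 1/12012; sum: t=0:+1/4320 = 1/4320; 3j²(3 3 6; 0 2 -2) = Δ·Π!·Σ² = 8/429  (sign +1)
I_A²/I_B² = (1/429)/(8/429) = 1/8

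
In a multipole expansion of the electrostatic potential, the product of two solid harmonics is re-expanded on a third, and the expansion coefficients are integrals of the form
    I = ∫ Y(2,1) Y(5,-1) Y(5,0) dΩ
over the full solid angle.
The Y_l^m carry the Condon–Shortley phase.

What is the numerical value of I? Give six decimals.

-0.036166

m-sum 0 ✓  L=12 even ✓  3≤5≤7 ✓
Π(2lᵢ+1) = 5×11×11 = 605
triangle coeff Δ(2,5,5) = 1/38610
Σ_t [0,2]: t=0:+1/2880 t=1:−1/576 t=2:+1/2880 = -1/960
(3j)²=10/429 [(2 5 5; 0 0 0)], sign=+1
Σ_t [0,1]: t=0:+1/1152 t=1:−1/1440 = 1/5760
(3j)²=1/858 [(2 5 5; 1 -1 0)], sign=-1
⇒ 4πI² = 25/1521
I = (-1)√(25/1521/(4π)) = -0.03616600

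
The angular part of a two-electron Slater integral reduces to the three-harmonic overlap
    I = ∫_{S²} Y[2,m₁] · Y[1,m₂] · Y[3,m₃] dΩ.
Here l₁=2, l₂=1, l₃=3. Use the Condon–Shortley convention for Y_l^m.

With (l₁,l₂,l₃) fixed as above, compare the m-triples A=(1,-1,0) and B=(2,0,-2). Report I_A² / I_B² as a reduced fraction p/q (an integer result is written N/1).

Shared (l₁,l₂,l₃)=(2,1,3): N and (l;000)² cancel in I_A²/I_B².
A: Δ = 0!·4!·2!/7! = 1/105; Racah Σ t=0..0: t=0:+1/12 = 1/12; ⇒ 3j(2 1 3; 1 -1 0)² = 1/35, sgn -1
B: Δ = 0!·4!·2!/7! = 1/105; Racah Σ t=0..0: t=0:+1/24 = 1/24; ⇒ 3j(2 1 3; 2 0 -2)² = 1/21, sgn -1
I_A²/I_B² = (1/35)/(1/21) = 3/5

3/5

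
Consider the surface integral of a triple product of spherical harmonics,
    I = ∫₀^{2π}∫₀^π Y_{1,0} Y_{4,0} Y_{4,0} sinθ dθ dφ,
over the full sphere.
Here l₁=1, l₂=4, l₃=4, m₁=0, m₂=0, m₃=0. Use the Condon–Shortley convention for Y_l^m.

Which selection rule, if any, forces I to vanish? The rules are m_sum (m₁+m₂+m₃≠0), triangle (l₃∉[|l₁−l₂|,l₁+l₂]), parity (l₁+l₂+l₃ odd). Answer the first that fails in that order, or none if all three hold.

Σmᵢ = 0  ✓
l₃∈[|l₁−l₂|,l₁+l₂]=[3,5], have l₃=4  ✓
Σlᵢ = 9 ⇒ odd  ✗

parity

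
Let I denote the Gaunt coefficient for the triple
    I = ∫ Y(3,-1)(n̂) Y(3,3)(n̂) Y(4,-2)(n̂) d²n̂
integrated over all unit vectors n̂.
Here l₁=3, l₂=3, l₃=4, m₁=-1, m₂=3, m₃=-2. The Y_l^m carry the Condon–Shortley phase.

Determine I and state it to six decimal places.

-0.188451

Checks pass: Σm=0; 10 even; l₃=4∈[0,6].
(2·3+1)(2·3+1)(2·4+1) = 441
Δ: 2! 4! 4! / 11! → 1/34650
sum: t=0:+1/72 t=1:−1/16 t=2:+1/72 = -5/144
3j²(3 3 4; 0 0 0) = Δ·Π!·Σ² = 2/77  (sign -1)
sum: t=2:+1/192 = 1/192
3j²(3 3 4; -1 3 -2) = Δ·Π!·Σ² = 3/77  (sign +1)
combine: 4πI² = 441·2/77·3/77 = 54/121
take √, sign -1: I = -0.18845135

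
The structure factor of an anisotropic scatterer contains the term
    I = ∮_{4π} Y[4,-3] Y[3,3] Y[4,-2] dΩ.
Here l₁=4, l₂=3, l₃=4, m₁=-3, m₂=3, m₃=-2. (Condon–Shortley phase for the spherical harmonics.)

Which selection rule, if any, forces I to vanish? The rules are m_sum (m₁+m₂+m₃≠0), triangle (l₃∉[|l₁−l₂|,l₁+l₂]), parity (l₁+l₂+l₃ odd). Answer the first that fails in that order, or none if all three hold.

m_sum

m₁+m₂+m₃ = -3 + 3 − 2 = -2  ✗
triangle: |4−3|=1 ≤ l₃=4 ≤ 4+3=7
parity: l₁+l₂+l₃ = 11 is odd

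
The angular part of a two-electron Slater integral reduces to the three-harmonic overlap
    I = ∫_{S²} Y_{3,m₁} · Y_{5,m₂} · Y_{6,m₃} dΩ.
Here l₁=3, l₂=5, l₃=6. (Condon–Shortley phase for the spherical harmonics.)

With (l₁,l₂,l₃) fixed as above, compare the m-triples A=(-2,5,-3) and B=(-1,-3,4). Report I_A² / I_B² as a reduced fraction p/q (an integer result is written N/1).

Shared (l₁,l₂,l₃)=(3,5,6): N and (l;000)² cancel in I_A²/I_B².
A: Δ = 2!·4!·8!/15! = 1/675675; Racah Σ t=2..2: t=2:+1/483840 = 1/483840; ⇒ 3j(3 5 6; -2 5 -3)² = 6/1001, sgn -1
B: Δ = 2!·4!·8!/15! = 1/675675; Racah Σ t=0..2: t=0:+1/69120 t=1:−1/30240 t=2:+1/322560 = -1/64512; ⇒ 3j(3 5 6; -1 -3 4)² = 10/1001, sgn -1
I_A²/I_B² = (6/1001)/(10/1001) = 3/5

3/5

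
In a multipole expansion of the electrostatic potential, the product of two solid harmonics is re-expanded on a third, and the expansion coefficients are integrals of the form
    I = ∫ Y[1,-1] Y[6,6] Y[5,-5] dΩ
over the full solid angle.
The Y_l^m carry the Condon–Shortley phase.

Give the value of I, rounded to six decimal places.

0.331940

Rules hold: Σm=0, L=12 even, 5≤5≤7.
N = 3·13·11 = 429
Δ = 2!·0!·10!/13! = 1/858
Racah Σ t=1..1: t=1:−1/14400 = -1/14400
⇒ 3j(1 6 5; 0 0 0)² = 6/143, sgn +1
Racah Σ t=2..2: t=2:+1/7257600 = 1/7257600
⇒ 3j(1 6 5; -1 6 -5)² = 1/13, sgn +1
4πI² = N·(3j₀)²·(3jₘ)² = 18/13
I = +1·√(1.38462/4π) = 0.33194004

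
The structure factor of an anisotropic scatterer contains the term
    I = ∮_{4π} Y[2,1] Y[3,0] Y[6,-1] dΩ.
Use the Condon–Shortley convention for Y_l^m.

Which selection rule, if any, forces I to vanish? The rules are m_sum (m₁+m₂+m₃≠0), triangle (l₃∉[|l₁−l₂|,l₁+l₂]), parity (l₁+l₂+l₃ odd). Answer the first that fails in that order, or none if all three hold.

triangle

azimuthal sum: 1 + 0 − 1 = 0  ✓
1 ≤ 6 ≤ 5 (triangle on l)  ✗
L = 2 + 3 + 6 = 11 (odd)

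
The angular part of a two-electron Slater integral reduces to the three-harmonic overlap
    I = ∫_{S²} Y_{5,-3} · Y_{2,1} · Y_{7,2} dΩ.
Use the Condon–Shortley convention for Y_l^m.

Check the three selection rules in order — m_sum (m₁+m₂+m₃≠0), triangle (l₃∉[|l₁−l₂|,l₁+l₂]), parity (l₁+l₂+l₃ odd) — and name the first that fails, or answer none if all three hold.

azimuthal sum: -3 + 1 + 2 = 0  ✓
3 ≤ 7 ≤ 7 (triangle on l)  ✓
L = 5 + 2 + 7 = 14 (even)  ✓

none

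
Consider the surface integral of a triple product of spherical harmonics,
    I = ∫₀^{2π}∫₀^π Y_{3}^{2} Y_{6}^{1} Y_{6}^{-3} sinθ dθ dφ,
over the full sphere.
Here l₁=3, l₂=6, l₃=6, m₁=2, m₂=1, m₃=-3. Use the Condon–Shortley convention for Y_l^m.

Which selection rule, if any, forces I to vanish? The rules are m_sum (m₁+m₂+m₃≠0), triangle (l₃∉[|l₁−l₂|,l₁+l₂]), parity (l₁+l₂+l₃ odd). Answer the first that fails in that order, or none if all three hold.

m₁+m₂+m₃ = 2 + 1 − 3 = 0  ✓
triangle: |3−6|=3 ≤ l₃=6 ≤ 3+6=9  ✓
parity: l₁+l₂+l₃ = 15 is odd  ✗

parity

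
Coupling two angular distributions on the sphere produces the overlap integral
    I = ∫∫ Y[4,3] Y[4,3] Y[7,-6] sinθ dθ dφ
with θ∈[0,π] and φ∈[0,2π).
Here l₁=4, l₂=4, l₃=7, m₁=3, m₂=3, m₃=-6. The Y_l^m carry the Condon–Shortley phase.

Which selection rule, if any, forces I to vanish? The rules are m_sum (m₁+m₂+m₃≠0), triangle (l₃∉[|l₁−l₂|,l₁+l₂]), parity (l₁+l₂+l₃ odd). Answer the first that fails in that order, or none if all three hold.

Σmᵢ = 0  ✓
l₃∈[|l₁−l₂|,l₁+l₂]=[0,8], have l₃=7  ✓
Σlᵢ = 15 ⇒ odd  ✗

parity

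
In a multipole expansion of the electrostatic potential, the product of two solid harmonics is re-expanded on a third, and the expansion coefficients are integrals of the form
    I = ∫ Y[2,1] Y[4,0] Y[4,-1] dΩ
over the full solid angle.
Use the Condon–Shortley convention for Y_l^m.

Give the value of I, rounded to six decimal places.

-0.044869

m-sum 0 ✓  L=10 even ✓  2≤4≤6 ✓
Π(2lᵢ+1) = 5×9×9 = 405
triangle coeff Δ(2,4,4) = 1/13860
Σ_t [0,2]: t=0:+1/192 t=1:−1/36 t=2:+1/192 = -5/288
(3j)²=20/693 [(2 4 4; 0 0 0)], sign=-1
Σ_t [0,1]: t=0:+1/96 t=1:−1/72 = -1/288
(3j)²=1/462 [(2 4 4; 1 0 -1)], sign=+1
⇒ 4πI² = 150/5929
I = (-1)√(150/5929/(4π)) = -0.04486937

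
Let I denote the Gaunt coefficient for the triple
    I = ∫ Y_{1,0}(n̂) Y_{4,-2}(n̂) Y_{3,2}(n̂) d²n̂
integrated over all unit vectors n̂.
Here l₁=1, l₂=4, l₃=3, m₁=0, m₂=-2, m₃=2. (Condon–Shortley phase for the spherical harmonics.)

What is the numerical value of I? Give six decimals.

Checks pass: Σm=0; 8 even; l₃=3∈[3,5].
(2·1+1)(2·4+1)(2·3+1) = 189
Δ: 2! 0! 6! / 9! → 1/252
sum: t=1:−1/36 = -1/36
3j²(1 4 3; 0 0 0) = Δ·Π!·Σ² = 4/63  (sign +1)
sum: t=1:−1/120 = -1/120
3j²(1 4 3; 0 -2 2) = Δ·Π!·Σ² = 1/21  (sign +1)
combine: 4πI² = 189·4/63·1/21 = 4/7
take √, sign +1: I = 0.21324362

0.213244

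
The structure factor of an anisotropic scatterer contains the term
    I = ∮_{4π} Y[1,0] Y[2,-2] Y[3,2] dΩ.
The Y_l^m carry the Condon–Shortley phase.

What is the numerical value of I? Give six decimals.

m-sum 0 ✓  L=6 even ✓  1≤3≤3 ✓
Π(2lᵢ+1) = 3×5×7 = 105
triangle coeff Δ(1,2,3) = 1/105
Σ_t [0,0]: t=0:+1/4 = 1/4
(3j)²=3/35 [(1 2 3; 0 0 0)], sign=-1
Σ_t [0,0]: t=0:+1/24 = 1/24
(3j)²=1/21 [(1 2 3; 0 -2 2)], sign=-1
⇒ 4πI² = 3/7
I = (+1)√(3/7/(4π)) = 0.18467439

0.184674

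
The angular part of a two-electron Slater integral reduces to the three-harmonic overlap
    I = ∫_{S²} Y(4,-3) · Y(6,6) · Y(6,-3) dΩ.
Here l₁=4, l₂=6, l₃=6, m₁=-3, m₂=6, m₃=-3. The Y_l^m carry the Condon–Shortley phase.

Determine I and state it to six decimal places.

-0.119136

m-sum 0 ✓  L=16 even ✓  2≤6≤10 ✓
Π(2lᵢ+1) = 9×13×13 = 1521
triangle coeff Δ(4,6,6) = 1/15315300
Σ_t [0,4]: t=0:+1/829440 t=1:−1/25920 t=2:+1/9216 t=3:−1/25920 t=4:+1/829440 = 7/207360
(3j)²=28/2431 [(4 6 6; 0 0 0)], sign=+1
Σ_t [4,4]: t=4:+1/5806080 = 1/5806080
(3j)²=9/884 [(4 6 6; -3 6 -3)], sign=-1
⇒ 4πI² = 567/3179
I = (-1)√(567/3179/(4π)) = -0.11913554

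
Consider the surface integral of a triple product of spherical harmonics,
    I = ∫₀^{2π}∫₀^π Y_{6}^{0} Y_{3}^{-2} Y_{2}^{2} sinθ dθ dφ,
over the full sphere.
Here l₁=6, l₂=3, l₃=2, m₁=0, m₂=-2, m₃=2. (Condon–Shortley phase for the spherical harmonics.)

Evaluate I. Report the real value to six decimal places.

0.000000

|6−3|≤2≤6+3 violated ⇒ I = 0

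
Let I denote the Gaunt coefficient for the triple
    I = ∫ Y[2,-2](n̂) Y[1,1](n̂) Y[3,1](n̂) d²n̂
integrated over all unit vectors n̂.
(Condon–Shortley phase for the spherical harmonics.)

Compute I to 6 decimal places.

-0.082589

m-sum 0 ✓  L=6 even ✓  1≤3≤3 ✓
Π(2lᵢ+1) = 5×3×7 = 105
triangle coeff Δ(2,1,3) = 1/105
Σ_t [0,0]: t=0:+1/4 = 1/4
(3j)²=3/35 [(2 1 3; 0 0 0)], sign=-1
Σ_t [0,0]: t=0:+1/48 = 1/48
(3j)²=1/105 [(2 1 3; -2 1 1)], sign=+1
⇒ 4πI² = 3/35
I = (-1)√(3/35/(4π)) = -0.08258890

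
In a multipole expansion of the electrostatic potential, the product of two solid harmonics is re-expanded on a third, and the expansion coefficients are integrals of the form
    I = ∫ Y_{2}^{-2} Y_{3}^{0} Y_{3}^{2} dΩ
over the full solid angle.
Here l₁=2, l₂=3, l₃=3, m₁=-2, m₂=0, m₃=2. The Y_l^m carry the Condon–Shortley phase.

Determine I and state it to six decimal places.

-0.188063

Checks pass: Σm=0; 8 even; l₃=3∈[1,5].
(2·2+1)(2·3+1)(2·3+1) = 245
Δ: 2! 2! 4! / 9! → 1/3780
sum: t=0:+1/24 t=1:−1/4 t=2:+1/24 = -1/6
3j²(2 3 3; 0 0 0) = Δ·Π!·Σ² = 4/105  (sign +1)
sum: t=2:+1/24 = 1/24
3j²(2 3 3; -2 0 2) = Δ·Π!·Σ² = 1/21  (sign -1)
combine: 4πI² = 245·4/105·1/21 = 4/9
take √, sign -1: I = -0.18806319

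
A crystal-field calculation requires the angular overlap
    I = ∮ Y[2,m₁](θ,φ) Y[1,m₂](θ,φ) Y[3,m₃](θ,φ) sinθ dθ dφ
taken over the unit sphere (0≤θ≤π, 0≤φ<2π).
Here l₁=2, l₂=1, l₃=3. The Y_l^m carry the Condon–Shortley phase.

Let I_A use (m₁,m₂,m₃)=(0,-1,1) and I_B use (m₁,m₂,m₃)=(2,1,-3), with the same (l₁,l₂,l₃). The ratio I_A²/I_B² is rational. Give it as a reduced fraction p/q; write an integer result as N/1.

2/5

Same 2,1,3: normalisation and zero-m 3j drop out of the ratio.
A: Δ: 0! 4! 2! / 7! → 1/105; sum: t=0:+1/8 = 1/8; 3j²(2 1 3; 0 -1 1) = Δ·Π!·Σ² = 2/35  (sign +1)
B: Δ: 0! 4! 2! / 7! → 1/105; sum: t=0:+1/48 = 1/48; 3j²(2 1 3; 2 1 -3) = Δ·Π!·Σ² = 1/7  (sign +1)
I_A²/I_B² = (2/35)/(1/7) = 2/5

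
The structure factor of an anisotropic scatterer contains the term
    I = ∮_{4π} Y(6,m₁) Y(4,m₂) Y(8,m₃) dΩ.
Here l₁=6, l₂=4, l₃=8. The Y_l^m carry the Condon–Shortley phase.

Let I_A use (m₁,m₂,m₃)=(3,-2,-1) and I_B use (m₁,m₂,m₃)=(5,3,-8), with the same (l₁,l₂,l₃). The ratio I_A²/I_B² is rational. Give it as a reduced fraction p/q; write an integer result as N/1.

Same 6,4,8: normalisation and zero-m 3j drop out of the ratio.
A: Δ: 2! 10! 6! / 19! → 1/23279256; sum: t=0:+1/2903040 t=1:−1/9676800 t=2:+1/522547200 = 127/522547200; 3j²(6 4 8; 3 -2 -1) = Δ·Π!·Σ² = 16129/1108536  (sign -1)
B: Δ: 2! 10! 6! / 19! → 1/23279256; sum: t=1:−1/2612736000 = -1/2612736000; 3j²(6 4 8; 5 3 -8) = Δ·Π!·Σ² = 77/2907  (sign -1)
I_A²/I_B² = (16129/1108536)/(77/2907) = 48387/88088

48387/88088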